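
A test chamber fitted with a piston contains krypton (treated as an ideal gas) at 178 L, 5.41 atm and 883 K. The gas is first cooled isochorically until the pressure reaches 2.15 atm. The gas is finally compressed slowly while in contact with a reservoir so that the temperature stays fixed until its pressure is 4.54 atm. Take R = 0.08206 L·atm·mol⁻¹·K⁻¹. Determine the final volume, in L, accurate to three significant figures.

V constant ⇒ P ∝ T: V₂ = V₁; T₂ = T₁·(P₂/P₁) = 350.9 K.
Isothermal, so P V is constant: T₃ = T₂; V₃ = V₂·(P₂/P₃) = 84.30 L.

V₃ ≈ 84.3 L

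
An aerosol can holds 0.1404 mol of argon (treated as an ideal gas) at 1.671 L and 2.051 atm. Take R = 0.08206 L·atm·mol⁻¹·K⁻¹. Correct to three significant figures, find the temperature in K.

T ≈ 297 K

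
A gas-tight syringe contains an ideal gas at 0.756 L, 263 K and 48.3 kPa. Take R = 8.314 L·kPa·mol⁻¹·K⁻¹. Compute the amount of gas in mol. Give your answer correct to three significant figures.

n ≈ 0.0167 mol

PV = nRT ⇒ n = PV/(RT) = (48.3 × 0.756) / (8.314 × 263)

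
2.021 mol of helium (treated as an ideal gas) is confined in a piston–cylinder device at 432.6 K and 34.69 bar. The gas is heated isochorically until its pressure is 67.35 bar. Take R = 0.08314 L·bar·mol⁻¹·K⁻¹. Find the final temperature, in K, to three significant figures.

T₂ ≈ 840 K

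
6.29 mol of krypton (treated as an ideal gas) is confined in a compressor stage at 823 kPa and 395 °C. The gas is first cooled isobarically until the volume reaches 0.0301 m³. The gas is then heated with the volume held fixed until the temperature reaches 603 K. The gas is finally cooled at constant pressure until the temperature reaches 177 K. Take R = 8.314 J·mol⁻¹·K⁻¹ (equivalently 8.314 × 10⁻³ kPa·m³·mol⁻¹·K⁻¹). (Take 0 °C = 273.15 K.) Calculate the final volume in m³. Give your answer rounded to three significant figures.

V₄ ≈ 0.00884 m³

Convert: T₁ = 668.1 K.
From PV = nRT: V₁ = nRT₁/P₁ = 0.04246 m³.
P constant ⇒ V ∝ T: P₂ = P₁; T₂ = T₁·(V₂/V₁) = 473.7 K.
Isochoric, so P/T is constant: V₃ = V₂; P₃ = P₂·(T₃/T₂) = 1048 kPa.
P constant ⇒ V ∝ T: P₄ = P₃; V₄ = V₃·(T₄/T₃) = 0.008835 m³.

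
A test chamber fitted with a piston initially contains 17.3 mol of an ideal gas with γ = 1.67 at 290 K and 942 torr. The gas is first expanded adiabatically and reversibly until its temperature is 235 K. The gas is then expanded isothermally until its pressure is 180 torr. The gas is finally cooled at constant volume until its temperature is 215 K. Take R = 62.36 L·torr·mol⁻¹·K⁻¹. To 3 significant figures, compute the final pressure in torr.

From PV = nRT: V₁ = nRT₁/P₁ = 332.1 L.
Adiabatic (γ = 1.67), T V^(γ−1) and P V^γ constant: P₂ = P₁·(T₂/T₁)^(γ/(γ−1)) = 557.7 torr; V₂ = V₁·(T₁/T₂)^(1/(γ−1)) = 454.6 L.
Isothermal, so P V is constant: T₃ = T₂; V₃ = V₂·(P₂/P₃) = 1408 L.
Isochoric, so P/T is constant: V₄ = V₃; P₄ = P₃·(T₄/T₃) = 164.7 torr.

P₄ ≈ 165 torr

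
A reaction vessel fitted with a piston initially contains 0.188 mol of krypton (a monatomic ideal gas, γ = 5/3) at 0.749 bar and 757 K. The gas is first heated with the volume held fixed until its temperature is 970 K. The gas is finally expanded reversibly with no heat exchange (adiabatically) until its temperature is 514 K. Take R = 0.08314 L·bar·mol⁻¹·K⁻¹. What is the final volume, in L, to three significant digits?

From PV = nRT: V₁ = nRT₁/P₁ = 15.80 L.
Isochoric, so P/T is constant: V₂ = V₁; P₂ = P₁·(T₂/T₁) = 0.9597 bar.
Adiabatic (γ = 5/3), T V^(γ−1) and P V^γ constant: P₃ = P₂·(T₃/T₂)^(γ/(γ−1)) = 0.1962 bar; V₃ = V₂·(T₂/T₃)^(1/(γ−1)) = 40.95 L.

V₃ ≈ 41.0 L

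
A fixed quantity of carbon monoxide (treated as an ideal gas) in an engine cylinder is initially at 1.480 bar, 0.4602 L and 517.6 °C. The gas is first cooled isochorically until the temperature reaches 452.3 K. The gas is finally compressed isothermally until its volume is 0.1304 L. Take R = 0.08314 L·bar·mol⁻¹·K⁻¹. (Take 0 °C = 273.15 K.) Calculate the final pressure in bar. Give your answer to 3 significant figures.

P₃ ≈ 2.99 bar

Convert: T₁ = 790.8 K.
Isochoric, so P/T is constant: V₂ = V₁; P₂ = P₁·(T₂/T₁) = 0.8465 bar.
T constant ⇒ Boyle's law P V = const: T₃ = T₂; P₃ = P₂·(V₂/V₃) = 2.988 bar.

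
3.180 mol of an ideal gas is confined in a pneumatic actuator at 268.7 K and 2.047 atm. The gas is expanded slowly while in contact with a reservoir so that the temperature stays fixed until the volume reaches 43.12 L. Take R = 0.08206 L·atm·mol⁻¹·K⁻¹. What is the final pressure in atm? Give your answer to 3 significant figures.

From PV = nRT: V₁ = nRT₁/P₁ = 34.25 L.
Isothermal, so P V is constant: T₂ = T₁; P₂ = P₁·(V₁/V₂) = 1.626 atm.

P₂ ≈ 1.63 atm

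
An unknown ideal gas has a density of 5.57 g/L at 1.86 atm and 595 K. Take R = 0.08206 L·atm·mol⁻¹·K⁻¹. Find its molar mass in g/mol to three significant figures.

M ≈ 146 g/mol

ρ = PM/(RT) ⇒ M = ρRT/P = (5.57 × 0.08206 × 595.0) / 1.86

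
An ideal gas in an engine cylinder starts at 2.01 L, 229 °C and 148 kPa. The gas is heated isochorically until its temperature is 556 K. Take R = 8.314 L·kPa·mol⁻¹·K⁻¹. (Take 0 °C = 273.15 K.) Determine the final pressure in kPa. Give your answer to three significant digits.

P₂ ≈ 164 kPa

Convert: T₁ = 502.1 K.
Isochoric, so P/T is constant: V₂ = V₁; P₂ = P₁·(T₂/T₁) = 163.9 kPa.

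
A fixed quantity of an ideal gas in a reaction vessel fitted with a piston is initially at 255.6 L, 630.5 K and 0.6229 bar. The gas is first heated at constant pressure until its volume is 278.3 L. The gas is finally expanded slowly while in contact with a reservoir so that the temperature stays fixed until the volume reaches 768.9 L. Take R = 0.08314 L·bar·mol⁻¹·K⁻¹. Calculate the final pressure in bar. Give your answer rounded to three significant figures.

P₃ ≈ 0.225 bar

P constant ⇒ V ∝ T: P₂ = P₁; T₂ = T₁·(V₂/V₁) = 686.5 K.
T constant ⇒ Boyle's law P V = const: T₃ = T₂; P₃ = P₂·(V₂/V₃) = 0.2255 bar.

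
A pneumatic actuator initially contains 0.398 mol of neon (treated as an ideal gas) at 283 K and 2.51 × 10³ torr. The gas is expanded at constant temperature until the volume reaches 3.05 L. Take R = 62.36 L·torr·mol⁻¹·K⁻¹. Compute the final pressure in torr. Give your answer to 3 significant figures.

From PV = nRT: V₁ = nRT₁/P₁ = 2.798 L.
T constant ⇒ Boyle's law P V = const: T₂ = T₁; P₂ = P₁·(V₁/V₂) = 2303 torr.

P₂ ≈ 2.30e+03 torr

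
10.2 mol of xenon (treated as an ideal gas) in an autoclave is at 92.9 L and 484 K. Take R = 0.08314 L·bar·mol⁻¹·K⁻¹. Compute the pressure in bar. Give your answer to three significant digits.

P ≈ 4.42 bar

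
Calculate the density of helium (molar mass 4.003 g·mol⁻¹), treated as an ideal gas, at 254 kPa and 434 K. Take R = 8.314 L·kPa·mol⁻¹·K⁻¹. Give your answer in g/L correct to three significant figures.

ρ = PM/(RT) = (254 × 4.003) / (8.314 × 434.0)

ρ ≈ 0.282 g/L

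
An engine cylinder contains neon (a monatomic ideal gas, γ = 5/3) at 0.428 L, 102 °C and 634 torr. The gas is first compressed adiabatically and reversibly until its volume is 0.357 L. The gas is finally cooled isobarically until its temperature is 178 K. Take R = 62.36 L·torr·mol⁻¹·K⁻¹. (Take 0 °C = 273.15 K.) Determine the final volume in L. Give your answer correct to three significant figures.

Convert: T₁ = 375.1 K.
Reversible adiabatic, γ = 5/3: T₂ = T₁·(V₁/V₂)^(γ−1) = 423.4 K; P₂ = P₁·(V₁/V₂)^γ = 857.8 torr.
P constant ⇒ V ∝ T: P₃ = P₂; V₃ = V₂·(T₃/T₂) = 0.1501 L.

V₃ ≈ 0.150 L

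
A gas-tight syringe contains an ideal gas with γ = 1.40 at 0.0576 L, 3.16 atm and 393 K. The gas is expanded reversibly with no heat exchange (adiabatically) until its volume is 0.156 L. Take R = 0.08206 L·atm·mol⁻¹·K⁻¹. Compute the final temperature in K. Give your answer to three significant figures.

Reversible adiabatic, γ = 1.40: T₂ = T₁·(V₁/V₂)^(γ−1) = 263.8 K; P₂ = P₁·(V₁/V₂)^γ = 0.7833 atm.

T₂ ≈ 264 K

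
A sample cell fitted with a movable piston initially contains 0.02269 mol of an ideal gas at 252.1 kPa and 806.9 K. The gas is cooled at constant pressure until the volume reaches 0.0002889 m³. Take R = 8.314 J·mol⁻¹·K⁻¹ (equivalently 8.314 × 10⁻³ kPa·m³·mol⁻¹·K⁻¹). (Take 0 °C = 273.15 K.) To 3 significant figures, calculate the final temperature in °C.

T₂ ≈ 113 °C

From PV = nRT: V₁ = nRT₁/P₁ = 0.0006038 m³.
P constant ⇒ V ∝ T: P₂ = P₁; T₂ = T₁·(V₂/V₁) = 386.1 K.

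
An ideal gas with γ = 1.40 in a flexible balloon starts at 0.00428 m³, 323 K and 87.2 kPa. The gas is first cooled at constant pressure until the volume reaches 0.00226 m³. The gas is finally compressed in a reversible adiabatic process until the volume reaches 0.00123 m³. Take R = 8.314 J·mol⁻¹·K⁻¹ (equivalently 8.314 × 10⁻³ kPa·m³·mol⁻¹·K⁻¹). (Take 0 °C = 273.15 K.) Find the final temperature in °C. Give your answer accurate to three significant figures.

T₃ ≈ -55.6 °C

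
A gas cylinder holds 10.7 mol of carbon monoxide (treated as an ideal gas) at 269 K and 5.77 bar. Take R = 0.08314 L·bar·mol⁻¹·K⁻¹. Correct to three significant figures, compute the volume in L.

V ≈ 41.5 L

PV = nRT ⇒ V = nRT/P = (10.7 × 0.08314 × 269) / 5.77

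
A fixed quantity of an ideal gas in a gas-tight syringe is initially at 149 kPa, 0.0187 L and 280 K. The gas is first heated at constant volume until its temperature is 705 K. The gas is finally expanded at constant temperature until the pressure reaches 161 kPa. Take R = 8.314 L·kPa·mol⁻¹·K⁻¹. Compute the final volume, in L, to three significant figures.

V₃ ≈ 0.0436 L

V constant ⇒ P ∝ T: V₂ = V₁; P₂ = P₁·(T₂/T₁) = 375.2 kPa.
T constant ⇒ Boyle's law P V = const: T₃ = T₂; V₃ = V₂·(P₂/P₃) = 0.04357 L.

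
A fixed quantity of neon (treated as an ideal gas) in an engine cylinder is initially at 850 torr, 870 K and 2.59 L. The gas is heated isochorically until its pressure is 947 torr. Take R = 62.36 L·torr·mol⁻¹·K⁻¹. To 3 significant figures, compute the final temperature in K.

T₂ ≈ 969 K

Isochoric, so P/T is constant: V₂ = V₁; T₂ = T₁·(P₂/P₁) = 969.3 K.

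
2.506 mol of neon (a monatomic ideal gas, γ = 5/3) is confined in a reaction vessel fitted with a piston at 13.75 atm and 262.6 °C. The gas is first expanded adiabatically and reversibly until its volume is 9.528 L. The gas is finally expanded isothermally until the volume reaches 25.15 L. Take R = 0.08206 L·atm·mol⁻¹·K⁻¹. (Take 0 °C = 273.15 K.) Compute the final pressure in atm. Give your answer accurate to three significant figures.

P₃ ≈ 3.90 atm

Convert: T₁ = 535.8 K.
From PV = nRT: V₁ = nRT₁/P₁ = 8.013 L.
Reversible adiabatic, γ = 5/3: T₂ = T₁·(V₁/V₂)^(γ−1) = 477.3 K; P₂ = P₁·(V₁/V₂)^γ = 10.30 atm.
T constant ⇒ Boyle's law P V = const: T₃ = T₂; P₃ = P₂·(V₂/V₃) = 3.903 atm.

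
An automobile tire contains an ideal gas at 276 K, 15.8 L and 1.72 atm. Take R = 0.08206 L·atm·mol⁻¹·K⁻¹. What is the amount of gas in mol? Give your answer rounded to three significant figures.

n ≈ 1.20 mol

PV = nRT ⇒ n = PV/(RT) = (1.72 × 15.8) / (0.08206 × 276)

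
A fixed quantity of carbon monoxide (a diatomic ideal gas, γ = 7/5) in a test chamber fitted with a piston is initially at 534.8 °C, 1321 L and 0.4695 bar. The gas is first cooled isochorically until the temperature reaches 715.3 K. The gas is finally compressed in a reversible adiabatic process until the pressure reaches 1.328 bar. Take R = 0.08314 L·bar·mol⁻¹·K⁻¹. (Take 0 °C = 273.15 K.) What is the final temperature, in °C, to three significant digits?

T₃ ≈ 724 °C

Convert: T₁ = 807.9 K.
V constant ⇒ P ∝ T: V₂ = V₁; P₂ = P₁·(T₂/T₁) = 0.4157 bar.
Adiabatic (γ = 7/5), T V^(γ−1) and P V^γ constant: T₃ = T₂·(P₃/P₂)^((γ−1)/γ) = 996.8 K; V₃ = V₂·(P₂/P₃)^(1/γ) = 576.2 L.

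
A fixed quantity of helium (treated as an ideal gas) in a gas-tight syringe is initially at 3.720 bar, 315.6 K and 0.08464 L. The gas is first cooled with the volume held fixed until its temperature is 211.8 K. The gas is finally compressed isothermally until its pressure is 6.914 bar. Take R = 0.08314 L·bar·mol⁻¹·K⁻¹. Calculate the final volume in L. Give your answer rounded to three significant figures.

Isochoric, so P/T is constant: V₂ = V₁; P₂ = P₁·(T₂/T₁) = 2.497 bar.
Isothermal, so P V is constant: T₃ = T₂; V₃ = V₂·(P₂/P₃) = 0.03056 L.

V₃ ≈ 0.0306 L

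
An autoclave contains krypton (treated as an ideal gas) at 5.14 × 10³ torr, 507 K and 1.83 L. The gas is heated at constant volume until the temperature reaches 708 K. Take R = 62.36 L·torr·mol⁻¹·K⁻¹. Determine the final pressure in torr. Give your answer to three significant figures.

P₂ ≈ 7.18e+03 torr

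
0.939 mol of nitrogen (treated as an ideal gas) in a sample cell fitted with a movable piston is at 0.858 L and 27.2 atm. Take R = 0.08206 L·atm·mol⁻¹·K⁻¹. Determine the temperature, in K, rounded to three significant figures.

PV = nRT ⇒ T = PV/(nR) = (27.2 × 0.858) / (0.939 × 0.08206)

T ≈ 303 K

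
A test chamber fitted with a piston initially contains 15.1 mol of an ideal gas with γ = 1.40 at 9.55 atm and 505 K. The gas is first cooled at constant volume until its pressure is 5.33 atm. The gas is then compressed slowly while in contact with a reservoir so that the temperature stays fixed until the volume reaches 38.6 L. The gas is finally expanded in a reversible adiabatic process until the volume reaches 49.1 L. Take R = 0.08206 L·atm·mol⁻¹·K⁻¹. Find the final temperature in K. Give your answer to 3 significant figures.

T₄ ≈ 256 K

From PV = nRT: V₁ = nRT₁/P₁ = 65.52 L.
Isochoric, so P/T is constant: V₂ = V₁; T₂ = T₁·(P₂/P₁) = 281.8 K.
T constant ⇒ Boyle's law P V = const: T₃ = T₂; P₃ = P₂·(V₂/V₃) = 9.048 atm.
Reversible adiabatic, γ = 1.40: T₄ = T₃·(V₃/V₄)^(γ−1) = 256.0 K; P₄ = P₃·(V₃/V₄)^γ = 6.460 atm.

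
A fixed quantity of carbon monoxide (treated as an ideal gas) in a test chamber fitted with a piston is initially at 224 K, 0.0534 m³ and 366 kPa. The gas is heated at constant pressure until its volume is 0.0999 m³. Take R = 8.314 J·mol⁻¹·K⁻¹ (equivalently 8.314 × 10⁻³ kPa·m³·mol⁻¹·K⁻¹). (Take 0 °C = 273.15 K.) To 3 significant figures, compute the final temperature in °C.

P constant ⇒ V ∝ T: P₂ = P₁; T₂ = T₁·(V₂/V₁) = 419.1 K.

T₂ ≈ 146 °C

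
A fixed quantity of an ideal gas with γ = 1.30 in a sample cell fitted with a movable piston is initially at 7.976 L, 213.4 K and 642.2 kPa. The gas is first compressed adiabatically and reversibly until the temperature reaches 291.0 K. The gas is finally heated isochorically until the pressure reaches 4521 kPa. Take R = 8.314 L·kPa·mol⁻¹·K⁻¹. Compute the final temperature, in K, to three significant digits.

Reversible adiabatic, γ = 1.30: P₂ = P₁·(T₂/T₁)^(γ/(γ−1)) = 2462 kPa; V₂ = V₁·(T₁/T₂)^(1/(γ−1)) = 2.837 L.
Isochoric, so P/T is constant: V₃ = V₂; T₃ = T₂·(P₃/P₂) = 534.3 K.

T₃ ≈ 534 K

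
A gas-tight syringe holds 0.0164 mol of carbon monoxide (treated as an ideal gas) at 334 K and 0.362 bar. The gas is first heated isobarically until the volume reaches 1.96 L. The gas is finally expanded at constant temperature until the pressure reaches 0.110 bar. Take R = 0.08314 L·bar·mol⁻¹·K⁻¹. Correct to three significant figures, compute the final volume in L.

From PV = nRT: V₁ = nRT₁/P₁ = 1.258 L.
Isobaric, so V/T is constant: P₂ = P₁; T₂ = T₁·(V₂/V₁) = 520.4 K.
T constant ⇒ Boyle's law P V = const: T₃ = T₂; V₃ = V₂·(P₂/P₃) = 6.450 L.

V₃ ≈ 6.45 L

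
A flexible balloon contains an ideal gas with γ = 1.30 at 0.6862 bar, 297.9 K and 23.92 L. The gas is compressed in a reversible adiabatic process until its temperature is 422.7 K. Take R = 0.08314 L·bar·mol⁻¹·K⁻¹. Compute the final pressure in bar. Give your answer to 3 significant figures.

Adiabatic (γ = 1.30), T V^(γ−1) and P V^γ constant: P₂ = P₁·(T₂/T₁)^(γ/(γ−1)) = 3.126 bar; V₂ = V₁·(T₁/T₂)^(1/(γ−1)) = 7.451 L.

P₂ ≈ 3.13 bar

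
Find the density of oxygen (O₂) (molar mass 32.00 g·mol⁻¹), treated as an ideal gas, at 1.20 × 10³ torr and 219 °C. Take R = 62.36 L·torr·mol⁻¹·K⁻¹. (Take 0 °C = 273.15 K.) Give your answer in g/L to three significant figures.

ρ = PM/(RT) = (1.20e+03 × 32.00) / (62.36 × 492.1)

ρ ≈ 1.25 g/L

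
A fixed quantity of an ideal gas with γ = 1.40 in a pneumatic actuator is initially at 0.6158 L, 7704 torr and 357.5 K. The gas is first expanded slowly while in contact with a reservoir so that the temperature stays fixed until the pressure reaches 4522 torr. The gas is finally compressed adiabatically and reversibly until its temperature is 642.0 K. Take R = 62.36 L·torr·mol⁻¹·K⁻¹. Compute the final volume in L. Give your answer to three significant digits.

Isothermal, so P V is constant: T₂ = T₁; V₂ = V₁·(P₁/P₂) = 1.049 L.
Adiabatic (γ = 1.40), T V^(γ−1) and P V^γ constant: P₃ = P₂·(T₃/T₂)^(γ/(γ−1)) = 3.509e+04 torr; V₃ = V₂·(T₂/T₃)^(1/(γ−1)) = 0.2428 L.

V₃ ≈ 0.243 L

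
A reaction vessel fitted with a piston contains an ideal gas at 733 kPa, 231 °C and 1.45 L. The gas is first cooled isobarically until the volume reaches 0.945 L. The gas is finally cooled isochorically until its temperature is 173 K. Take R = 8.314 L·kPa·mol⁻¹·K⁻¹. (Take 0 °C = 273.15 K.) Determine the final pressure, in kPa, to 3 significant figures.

Convert: T₁ = 504.1 K.
Isobaric, so V/T is constant: P₂ = P₁; T₂ = T₁·(V₂/V₁) = 328.6 K.
Isochoric, so P/T is constant: V₃ = V₂; P₃ = P₂·(T₃/T₂) = 385.9 kPa.

P₃ ≈ 386 kPa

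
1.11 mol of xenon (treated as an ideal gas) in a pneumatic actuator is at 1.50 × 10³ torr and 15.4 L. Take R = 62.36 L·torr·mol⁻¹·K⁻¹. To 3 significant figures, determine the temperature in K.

T ≈ 334 K

PV = nRT ⇒ T = PV/(nR) = (1.50e+03 × 15.4) / (1.11 × 62.36)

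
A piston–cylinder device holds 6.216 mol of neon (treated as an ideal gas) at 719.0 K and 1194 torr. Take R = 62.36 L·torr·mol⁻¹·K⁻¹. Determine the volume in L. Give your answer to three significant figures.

PV = nRT ⇒ V = nRT/P = (6.216 × 62.36 × 719.0) / 1194

V ≈ 233 L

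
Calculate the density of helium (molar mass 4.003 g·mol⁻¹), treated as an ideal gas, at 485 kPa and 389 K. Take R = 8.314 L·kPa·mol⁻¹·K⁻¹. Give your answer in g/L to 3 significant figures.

ρ ≈ 0.600 g/L

ρ = PM/(RT) = (485 × 4.003) / (8.314 × 389.0)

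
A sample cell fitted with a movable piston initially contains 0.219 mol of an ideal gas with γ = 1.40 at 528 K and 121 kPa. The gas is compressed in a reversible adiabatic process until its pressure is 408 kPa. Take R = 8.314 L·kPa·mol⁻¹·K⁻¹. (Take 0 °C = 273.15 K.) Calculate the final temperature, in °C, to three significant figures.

From PV = nRT: V₁ = nRT₁/P₁ = 7.945 L.
Adiabatic (γ = 1.40), T V^(γ−1) and P V^γ constant: T₂ = T₁·(P₂/P₁)^((γ−1)/γ) = 747.2 K; V₂ = V₁·(P₁/P₂)^(1/γ) = 3.335 L.

T₂ ≈ 474 °C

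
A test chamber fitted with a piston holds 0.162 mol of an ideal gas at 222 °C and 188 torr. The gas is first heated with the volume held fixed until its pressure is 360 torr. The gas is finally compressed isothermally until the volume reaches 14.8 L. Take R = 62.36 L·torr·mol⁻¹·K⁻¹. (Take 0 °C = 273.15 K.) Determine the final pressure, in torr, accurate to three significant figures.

P₃ ≈ 647 torr

Convert: T₁ = 495.1 K.
From PV = nRT: V₁ = nRT₁/P₁ = 26.61 L.
V constant ⇒ P ∝ T: V₂ = V₁; T₂ = T₁·(P₂/P₁) = 948.2 K.
Isothermal, so P V is constant: T₃ = T₂; P₃ = P₂·(V₂/V₃) = 647.2 torr.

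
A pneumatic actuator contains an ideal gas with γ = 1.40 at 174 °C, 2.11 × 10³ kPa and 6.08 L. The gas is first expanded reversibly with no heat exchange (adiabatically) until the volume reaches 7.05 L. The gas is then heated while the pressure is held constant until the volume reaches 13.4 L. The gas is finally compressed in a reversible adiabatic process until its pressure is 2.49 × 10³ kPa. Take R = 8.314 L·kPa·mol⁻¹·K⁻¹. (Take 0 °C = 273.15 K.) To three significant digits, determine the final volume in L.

Convert: T₁ = 447.1 K.
Adiabatic (γ = 1.40), T V^(γ−1) and P V^γ constant: T₂ = T₁·(V₁/V₂)^(γ−1) = 421.4 K; P₂ = P₁·(V₁/V₂)^γ = 1715 kPa.
P constant ⇒ V ∝ T: P₃ = P₂; T₃ = T₂·(V₃/V₂) = 801.0 K.
Adiabatic (γ = 1.40), T V^(γ−1) and P V^γ constant: T₄ = T₃·(P₄/P₃)^((γ−1)/γ) = 891.1 K; V₄ = V₃·(P₃/P₄)^(1/γ) = 10.27 L.

V₄ ≈ 10.3 L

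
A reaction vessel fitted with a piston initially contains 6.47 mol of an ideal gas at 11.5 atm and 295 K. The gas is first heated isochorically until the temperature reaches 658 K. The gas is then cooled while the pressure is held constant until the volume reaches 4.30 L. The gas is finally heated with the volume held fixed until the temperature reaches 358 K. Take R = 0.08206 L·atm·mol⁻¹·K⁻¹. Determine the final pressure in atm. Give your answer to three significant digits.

From PV = nRT: V₁ = nRT₁/P₁ = 13.62 L.
V constant ⇒ P ∝ T: V₂ = V₁; P₂ = P₁·(T₂/T₁) = 25.65 atm.
Isobaric, so V/T is constant: P₃ = P₂; T₃ = T₂·(V₃/V₂) = 207.7 K.
Isochoric, so P/T is constant: V₄ = V₃; P₄ = P₃·(T₄/T₃) = 44.20 atm.

P₄ ≈ 44.2 atm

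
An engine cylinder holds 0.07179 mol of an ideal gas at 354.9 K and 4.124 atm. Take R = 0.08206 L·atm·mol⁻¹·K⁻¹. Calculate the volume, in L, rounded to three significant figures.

V ≈ 0.507 L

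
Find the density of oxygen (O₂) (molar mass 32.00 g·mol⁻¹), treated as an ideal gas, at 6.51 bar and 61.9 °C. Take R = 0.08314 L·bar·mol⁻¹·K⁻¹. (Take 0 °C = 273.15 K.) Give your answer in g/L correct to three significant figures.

ρ ≈ 7.48 g/L

ρ = PM/(RT) = (6.51 × 32.00) / (0.08314 × 335.0)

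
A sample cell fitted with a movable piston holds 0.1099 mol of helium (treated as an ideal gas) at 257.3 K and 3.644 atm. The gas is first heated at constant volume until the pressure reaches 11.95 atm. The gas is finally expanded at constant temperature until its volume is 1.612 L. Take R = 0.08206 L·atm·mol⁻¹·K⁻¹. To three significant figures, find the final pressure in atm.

From PV = nRT: V₁ = nRT₁/P₁ = 0.6368 L.
Isochoric, so P/T is constant: V₂ = V₁; T₂ = T₁·(P₂/P₁) = 843.8 K.
Isothermal, so P V is constant: T₃ = T₂; P₃ = P₂·(V₂/V₃) = 4.721 atm.

P₃ ≈ 4.72 atm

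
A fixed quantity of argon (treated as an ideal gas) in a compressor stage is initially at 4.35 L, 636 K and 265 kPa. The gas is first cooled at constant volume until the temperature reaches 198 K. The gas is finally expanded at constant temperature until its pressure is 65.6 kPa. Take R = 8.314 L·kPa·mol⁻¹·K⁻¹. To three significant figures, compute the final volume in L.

V constant ⇒ P ∝ T: V₂ = V₁; P₂ = P₁·(T₂/T₁) = 82.50 kPa.
Isothermal, so P V is constant: T₃ = T₂; V₃ = V₂·(P₂/P₃) = 5.471 L.

V₃ ≈ 5.47 L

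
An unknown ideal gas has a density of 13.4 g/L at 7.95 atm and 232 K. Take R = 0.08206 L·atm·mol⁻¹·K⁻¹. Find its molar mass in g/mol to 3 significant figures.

ρ = PM/(RT) ⇒ M = ρRT/P = (13.4 × 0.08206 × 232.0) / 7.95

M ≈ 32.1 g/mol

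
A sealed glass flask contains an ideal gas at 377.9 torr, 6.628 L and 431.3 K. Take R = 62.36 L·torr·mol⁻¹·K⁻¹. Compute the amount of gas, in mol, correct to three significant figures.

PV = nRT ⇒ n = PV/(RT) = (377.9 × 6.628) / (62.36 × 431.3)

n ≈ 0.0931 mol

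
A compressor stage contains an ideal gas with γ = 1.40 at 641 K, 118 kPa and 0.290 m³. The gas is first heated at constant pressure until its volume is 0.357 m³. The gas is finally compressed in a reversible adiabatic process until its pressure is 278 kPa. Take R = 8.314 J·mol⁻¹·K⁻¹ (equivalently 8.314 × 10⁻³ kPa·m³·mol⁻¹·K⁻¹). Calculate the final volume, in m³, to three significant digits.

V₃ ≈ 0.194 m³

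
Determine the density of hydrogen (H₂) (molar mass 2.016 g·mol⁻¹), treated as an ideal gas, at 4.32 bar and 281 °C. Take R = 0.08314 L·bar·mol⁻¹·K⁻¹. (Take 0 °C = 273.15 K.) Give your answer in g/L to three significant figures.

ρ = PM/(RT) = (4.32 × 2.016) / (0.08314 × 554.1)

ρ ≈ 0.189 g/L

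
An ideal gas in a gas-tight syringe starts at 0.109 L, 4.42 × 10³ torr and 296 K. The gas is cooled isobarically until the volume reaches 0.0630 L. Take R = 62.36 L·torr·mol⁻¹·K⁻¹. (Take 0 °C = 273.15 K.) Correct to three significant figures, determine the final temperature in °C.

Isobaric, so V/T is constant: P₂ = P₁; T₂ = T₁·(V₂/V₁) = 171.1 K.

T₂ ≈ -102 °C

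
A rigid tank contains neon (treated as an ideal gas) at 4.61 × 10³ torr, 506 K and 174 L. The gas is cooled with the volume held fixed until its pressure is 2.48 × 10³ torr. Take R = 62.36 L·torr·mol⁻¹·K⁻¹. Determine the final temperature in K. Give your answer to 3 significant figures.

T₂ ≈ 272 K

V constant ⇒ P ∝ T: V₂ = V₁; T₂ = T₁·(P₂/P₁) = 272.2 K.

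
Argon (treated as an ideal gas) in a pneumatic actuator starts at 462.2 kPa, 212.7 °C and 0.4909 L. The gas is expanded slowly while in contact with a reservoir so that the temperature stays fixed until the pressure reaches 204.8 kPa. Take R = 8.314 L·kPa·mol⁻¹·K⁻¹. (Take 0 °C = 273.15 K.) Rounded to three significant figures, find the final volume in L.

V₂ ≈ 1.11 L

Convert: T₁ = 485.8 K.
Isothermal, so P V is constant: T₂ = T₁; V₂ = V₁·(P₁/P₂) = 1.108 L.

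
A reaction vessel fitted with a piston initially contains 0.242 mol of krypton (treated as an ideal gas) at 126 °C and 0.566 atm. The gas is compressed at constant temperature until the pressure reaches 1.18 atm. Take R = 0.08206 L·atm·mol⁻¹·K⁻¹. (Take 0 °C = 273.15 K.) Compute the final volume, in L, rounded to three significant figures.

Convert: T₁ = 399.1 K.
From PV = nRT: V₁ = nRT₁/P₁ = 14.00 L.
T constant ⇒ Boyle's law P V = const: T₂ = T₁; V₂ = V₁·(P₁/P₂) = 6.717 L.

V₂ ≈ 6.72 L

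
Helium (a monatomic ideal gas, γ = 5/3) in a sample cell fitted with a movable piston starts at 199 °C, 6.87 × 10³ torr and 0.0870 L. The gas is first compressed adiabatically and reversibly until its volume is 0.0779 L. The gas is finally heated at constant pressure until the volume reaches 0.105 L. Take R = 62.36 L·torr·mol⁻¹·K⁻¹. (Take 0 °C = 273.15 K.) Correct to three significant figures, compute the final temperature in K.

Convert: T₁ = 472.1 K.
Reversible adiabatic, γ = 5/3: T₂ = T₁·(V₁/V₂)^(γ−1) = 508.2 K; P₂ = P₁·(V₁/V₂)^γ = 8259 torr.
P constant ⇒ V ∝ T: P₃ = P₂; T₃ = T₂·(V₃/V₂) = 685.0 K.

T₃ ≈ 685 K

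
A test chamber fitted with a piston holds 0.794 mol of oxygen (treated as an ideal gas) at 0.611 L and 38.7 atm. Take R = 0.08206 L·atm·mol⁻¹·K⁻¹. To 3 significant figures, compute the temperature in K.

T ≈ 363 K

PV = nRT ⇒ T = PV/(nR) = (38.7 × 0.611) / (0.794 × 0.08206)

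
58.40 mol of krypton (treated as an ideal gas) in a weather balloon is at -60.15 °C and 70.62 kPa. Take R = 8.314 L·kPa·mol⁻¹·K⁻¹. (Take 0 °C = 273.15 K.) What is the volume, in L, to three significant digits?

Convert: T = 213.00 K.
PV = nRT ⇒ V = nRT/P = (58.40 × 8.314 × 213.00) / 70.62

V ≈ 1.46e+03 L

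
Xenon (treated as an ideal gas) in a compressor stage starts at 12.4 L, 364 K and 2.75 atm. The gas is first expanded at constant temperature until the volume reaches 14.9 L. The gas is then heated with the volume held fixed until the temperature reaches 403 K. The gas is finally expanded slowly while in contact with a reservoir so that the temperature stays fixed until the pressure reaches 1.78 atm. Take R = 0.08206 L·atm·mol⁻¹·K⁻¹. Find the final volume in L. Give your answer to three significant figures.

V₄ ≈ 21.2 L

T constant ⇒ Boyle's law P V = const: T₂ = T₁; P₂ = P₁·(V₁/V₂) = 2.289 atm.
V constant ⇒ P ∝ T: V₃ = V₂; P₃ = P₂·(T₃/T₂) = 2.534 atm.
T constant ⇒ Boyle's law P V = const: T₄ = T₃; V₄ = V₃·(P₃/P₄) = 21.21 L.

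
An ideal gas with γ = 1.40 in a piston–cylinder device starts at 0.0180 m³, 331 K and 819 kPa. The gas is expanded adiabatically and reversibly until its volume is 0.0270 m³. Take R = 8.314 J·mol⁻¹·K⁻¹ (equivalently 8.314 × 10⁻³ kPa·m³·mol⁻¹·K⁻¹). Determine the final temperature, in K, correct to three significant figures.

T₂ ≈ 281 K

Adiabatic (γ = 1.40), T V^(γ−1) and P V^γ constant: T₂ = T₁·(V₁/V₂)^(γ−1) = 281.4 K; P₂ = P₁·(V₁/V₂)^γ = 464.3 kPa.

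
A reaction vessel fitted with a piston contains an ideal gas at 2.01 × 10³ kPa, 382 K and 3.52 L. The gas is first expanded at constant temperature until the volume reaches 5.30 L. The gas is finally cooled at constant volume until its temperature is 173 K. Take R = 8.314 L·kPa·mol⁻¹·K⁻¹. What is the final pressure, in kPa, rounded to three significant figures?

P₃ ≈ 605 kPa

Isothermal, so P V is constant: T₂ = T₁; P₂ = P₁·(V₁/V₂) = 1335 kPa.
Isochoric, so P/T is constant: V₃ = V₂; P₃ = P₂·(T₃/T₂) = 604.6 kPa.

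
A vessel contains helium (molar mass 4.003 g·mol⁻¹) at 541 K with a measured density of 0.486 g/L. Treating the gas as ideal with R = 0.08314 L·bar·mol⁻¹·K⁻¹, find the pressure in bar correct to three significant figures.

ρ = PM/(RT) ⇒ P = ρRT/M = (0.486 × 0.08314 × 541.0) / 4.003

P ≈ 5.46 bar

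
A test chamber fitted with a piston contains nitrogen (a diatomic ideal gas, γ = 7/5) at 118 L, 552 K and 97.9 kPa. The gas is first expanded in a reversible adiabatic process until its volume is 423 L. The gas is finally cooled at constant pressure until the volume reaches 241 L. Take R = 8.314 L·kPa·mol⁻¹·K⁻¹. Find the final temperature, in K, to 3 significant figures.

T₃ ≈ 189 K

Adiabatic (γ = 7/5), T V^(γ−1) and P V^γ constant: T₂ = T₁·(V₁/V₂)^(γ−1) = 331.2 K; P₂ = P₁·(V₁/V₂)^γ = 16.39 kPa.
Isobaric, so V/T is constant: P₃ = P₂; T₃ = T₂·(V₃/V₂) = 188.7 K.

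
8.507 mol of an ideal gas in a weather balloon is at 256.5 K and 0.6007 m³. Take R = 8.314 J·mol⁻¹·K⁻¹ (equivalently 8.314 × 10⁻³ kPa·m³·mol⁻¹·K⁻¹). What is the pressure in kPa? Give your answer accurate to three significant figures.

PV = nRT ⇒ P = nRT/V = (8.507 × 8.314 × 10⁻³ × 256.5) / 0.6007

P ≈ 30.2 kPa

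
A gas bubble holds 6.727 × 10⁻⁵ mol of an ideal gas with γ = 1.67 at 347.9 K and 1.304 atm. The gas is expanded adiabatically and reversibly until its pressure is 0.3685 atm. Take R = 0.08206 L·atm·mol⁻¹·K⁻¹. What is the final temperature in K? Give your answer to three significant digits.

T₂ ≈ 210 K

From PV = nRT: V₁ = nRT₁/P₁ = 0.001473 L.
Adiabatic (γ = 1.67), T V^(γ−1) and P V^γ constant: T₂ = T₁·(P₂/P₁)^((γ−1)/γ) = 209.5 K; V₂ = V₁·(P₁/P₂)^(1/γ) = 0.003139 L.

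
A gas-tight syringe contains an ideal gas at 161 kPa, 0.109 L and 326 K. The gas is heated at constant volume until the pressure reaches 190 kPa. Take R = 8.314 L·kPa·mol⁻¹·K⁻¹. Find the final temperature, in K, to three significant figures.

V constant ⇒ P ∝ T: V₂ = V₁; T₂ = T₁·(P₂/P₁) = 384.7 K.

T₂ ≈ 385 K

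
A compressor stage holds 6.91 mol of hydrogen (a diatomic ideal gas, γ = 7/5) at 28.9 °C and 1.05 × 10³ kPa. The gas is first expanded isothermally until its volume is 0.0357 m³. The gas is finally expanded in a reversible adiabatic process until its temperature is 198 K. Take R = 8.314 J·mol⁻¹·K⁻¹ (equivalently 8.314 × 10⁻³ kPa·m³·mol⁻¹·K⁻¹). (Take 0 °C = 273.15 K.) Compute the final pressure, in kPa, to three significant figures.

P₃ ≈ 111 kPa

Convert: T₁ = 302.0 K.
From PV = nRT: V₁ = nRT₁/P₁ = 0.01653 m³.
T constant ⇒ Boyle's law P V = const: T₂ = T₁; P₂ = P₁·(V₁/V₂) = 486.1 kPa.
Adiabatic (γ = 7/5), T V^(γ−1) and P V^γ constant: P₃ = P₂·(T₃/T₂)^(γ/(γ−1)) = 110.9 kPa; V₃ = V₂·(T₂/T₃)^(1/(γ−1)) = 0.1026 m³.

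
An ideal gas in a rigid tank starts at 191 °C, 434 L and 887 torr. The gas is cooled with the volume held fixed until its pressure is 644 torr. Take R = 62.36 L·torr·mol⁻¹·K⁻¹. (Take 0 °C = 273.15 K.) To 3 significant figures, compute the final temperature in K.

Convert: T₁ = 464.1 K.
V constant ⇒ P ∝ T: V₂ = V₁; T₂ = T₁·(P₂/P₁) = 337.0 K.

T₂ ≈ 337 K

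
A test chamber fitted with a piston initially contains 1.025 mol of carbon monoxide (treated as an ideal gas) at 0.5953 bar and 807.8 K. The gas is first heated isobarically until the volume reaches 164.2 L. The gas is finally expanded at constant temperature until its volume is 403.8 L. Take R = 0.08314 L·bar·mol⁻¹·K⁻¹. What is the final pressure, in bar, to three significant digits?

P₃ ≈ 0.242 bar

From PV = nRT: V₁ = nRT₁/P₁ = 115.6 L.
Isobaric, so V/T is constant: P₂ = P₁; T₂ = T₁·(V₂/V₁) = 1147 K.
Isothermal, so P V is constant: T₃ = T₂; P₃ = P₂·(V₂/V₃) = 0.2421 bar.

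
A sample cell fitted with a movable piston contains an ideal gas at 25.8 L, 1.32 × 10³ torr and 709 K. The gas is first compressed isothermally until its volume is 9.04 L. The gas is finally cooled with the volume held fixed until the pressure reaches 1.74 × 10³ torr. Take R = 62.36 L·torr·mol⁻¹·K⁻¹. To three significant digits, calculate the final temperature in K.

T constant ⇒ Boyle's law P V = const: T₂ = T₁; P₂ = P₁·(V₁/V₂) = 3767 torr.
Isochoric, so P/T is constant: V₃ = V₂; T₃ = T₂·(P₃/P₂) = 327.5 K.

T₃ ≈ 327 K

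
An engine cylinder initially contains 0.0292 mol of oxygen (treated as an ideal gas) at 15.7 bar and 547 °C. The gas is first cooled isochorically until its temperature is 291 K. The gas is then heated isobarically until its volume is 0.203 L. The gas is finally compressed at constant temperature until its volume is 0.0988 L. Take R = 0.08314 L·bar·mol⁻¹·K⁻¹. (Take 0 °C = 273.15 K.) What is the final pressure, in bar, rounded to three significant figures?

Convert: T₁ = 820.1 K.
From PV = nRT: V₁ = nRT₁/P₁ = 0.1268 L.
V constant ⇒ P ∝ T: V₂ = V₁; P₂ = P₁·(T₂/T₁) = 5.571 bar.
P constant ⇒ V ∝ T: P₃ = P₂; T₃ = T₂·(V₃/V₂) = 465.8 K.
T constant ⇒ Boyle's law P V = const: T₄ = T₃; P₄ = P₃·(V₃/V₄) = 11.45 bar.

P₄ ≈ 11.4 bar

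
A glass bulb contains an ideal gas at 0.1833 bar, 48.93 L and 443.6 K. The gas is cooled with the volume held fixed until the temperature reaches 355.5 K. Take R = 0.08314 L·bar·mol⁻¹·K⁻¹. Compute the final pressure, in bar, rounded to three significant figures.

V constant ⇒ P ∝ T: V₂ = V₁; P₂ = P₁·(T₂/T₁) = 0.1469 bar.

P₂ ≈ 0.147 bar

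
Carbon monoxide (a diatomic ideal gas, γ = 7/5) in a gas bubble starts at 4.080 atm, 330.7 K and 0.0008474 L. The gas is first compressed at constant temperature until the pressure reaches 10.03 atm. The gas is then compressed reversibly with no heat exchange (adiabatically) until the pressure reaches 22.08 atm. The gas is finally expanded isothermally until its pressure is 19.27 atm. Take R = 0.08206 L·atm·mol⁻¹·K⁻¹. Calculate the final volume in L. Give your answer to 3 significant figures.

V₄ ≈ 0.000225 L

Isothermal, so P V is constant: T₂ = T₁; V₂ = V₁·(P₁/P₂) = 0.0003447 L.
Adiabatic (γ = 7/5), T V^(γ−1) and P V^γ constant: T₃ = T₂·(P₃/P₂)^((γ−1)/γ) = 414.3 K; V₃ = V₂·(P₂/P₃)^(1/γ) = 0.0001962 L.
Isothermal, so P V is constant: T₄ = T₃; V₄ = V₃·(P₃/P₄) = 0.0002248 L.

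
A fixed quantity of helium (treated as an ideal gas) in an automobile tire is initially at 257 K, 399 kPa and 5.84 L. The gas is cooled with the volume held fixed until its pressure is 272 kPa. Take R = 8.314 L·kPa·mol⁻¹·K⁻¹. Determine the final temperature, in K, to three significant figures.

T₂ ≈ 175 K

V constant ⇒ P ∝ T: V₂ = V₁; T₂ = T₁·(P₂/P₁) = 175.2 K.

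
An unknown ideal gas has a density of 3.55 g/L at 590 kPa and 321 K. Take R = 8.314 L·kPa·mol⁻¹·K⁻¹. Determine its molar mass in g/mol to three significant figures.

M ≈ 16.1 g/mol

ρ = PM/(RT) ⇒ M = ρRT/P = (3.55 × 8.314 × 321.0) / 590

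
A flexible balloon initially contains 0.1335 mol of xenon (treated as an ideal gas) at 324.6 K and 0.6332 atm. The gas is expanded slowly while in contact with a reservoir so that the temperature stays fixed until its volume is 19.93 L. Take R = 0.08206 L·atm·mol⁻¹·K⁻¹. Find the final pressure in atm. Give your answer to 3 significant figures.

P₂ ≈ 0.178 atm

From PV = nRT: V₁ = nRT₁/P₁ = 5.616 L.
Isothermal, so P V is constant: T₂ = T₁; P₂ = P₁·(V₁/V₂) = 0.1784 atm.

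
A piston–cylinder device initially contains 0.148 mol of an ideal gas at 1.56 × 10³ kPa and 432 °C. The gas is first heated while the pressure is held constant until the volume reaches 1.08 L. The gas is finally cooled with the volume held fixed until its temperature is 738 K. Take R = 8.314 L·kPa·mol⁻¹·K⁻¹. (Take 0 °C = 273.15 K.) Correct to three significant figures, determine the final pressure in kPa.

Convert: T₁ = 705.1 K.
From PV = nRT: V₁ = nRT₁/P₁ = 0.5562 L.
P constant ⇒ V ∝ T: P₂ = P₁; T₂ = T₁·(V₂/V₁) = 1369 K.
Isochoric, so P/T is constant: V₃ = V₂; P₃ = P₂·(T₃/T₂) = 840.8 kPa.

P₃ ≈ 841 kPa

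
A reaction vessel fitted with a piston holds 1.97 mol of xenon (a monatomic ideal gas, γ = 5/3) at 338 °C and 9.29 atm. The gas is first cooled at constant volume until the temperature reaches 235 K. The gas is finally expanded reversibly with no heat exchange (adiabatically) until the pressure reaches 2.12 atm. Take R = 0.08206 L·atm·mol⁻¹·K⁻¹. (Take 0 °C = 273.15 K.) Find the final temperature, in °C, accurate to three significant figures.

T₃ ≈ -82.4 °C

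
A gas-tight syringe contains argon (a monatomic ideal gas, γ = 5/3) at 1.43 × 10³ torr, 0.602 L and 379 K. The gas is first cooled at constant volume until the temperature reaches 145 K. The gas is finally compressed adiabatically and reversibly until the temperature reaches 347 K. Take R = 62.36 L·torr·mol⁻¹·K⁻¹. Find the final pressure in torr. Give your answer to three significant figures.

P₃ ≈ 4.85e+03 torr

V constant ⇒ P ∝ T: V₂ = V₁; P₂ = P₁·(T₂/T₁) = 547.1 torr.
Adiabatic (γ = 5/3), T V^(γ−1) and P V^γ constant: P₃ = P₂·(T₃/T₂)^(γ/(γ−1)) = 4847 torr; V₃ = V₂·(T₂/T₃)^(1/(γ−1)) = 0.1626 L.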